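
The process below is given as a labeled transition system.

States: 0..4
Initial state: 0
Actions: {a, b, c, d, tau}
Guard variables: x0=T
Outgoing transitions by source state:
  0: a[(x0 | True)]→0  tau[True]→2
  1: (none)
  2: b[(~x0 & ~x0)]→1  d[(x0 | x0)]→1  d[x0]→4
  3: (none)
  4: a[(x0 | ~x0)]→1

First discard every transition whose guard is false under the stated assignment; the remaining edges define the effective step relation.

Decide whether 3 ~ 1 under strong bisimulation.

Refine partition for ~:
  π0 = {{0,1,2,3,4}}
  π1 = {{0},{1,3},{2},{4}}
stable after 2 split(s): 4 block(s)
class of 3: {1,3}; class of 1: {1,3}

Answer: BISIMILAR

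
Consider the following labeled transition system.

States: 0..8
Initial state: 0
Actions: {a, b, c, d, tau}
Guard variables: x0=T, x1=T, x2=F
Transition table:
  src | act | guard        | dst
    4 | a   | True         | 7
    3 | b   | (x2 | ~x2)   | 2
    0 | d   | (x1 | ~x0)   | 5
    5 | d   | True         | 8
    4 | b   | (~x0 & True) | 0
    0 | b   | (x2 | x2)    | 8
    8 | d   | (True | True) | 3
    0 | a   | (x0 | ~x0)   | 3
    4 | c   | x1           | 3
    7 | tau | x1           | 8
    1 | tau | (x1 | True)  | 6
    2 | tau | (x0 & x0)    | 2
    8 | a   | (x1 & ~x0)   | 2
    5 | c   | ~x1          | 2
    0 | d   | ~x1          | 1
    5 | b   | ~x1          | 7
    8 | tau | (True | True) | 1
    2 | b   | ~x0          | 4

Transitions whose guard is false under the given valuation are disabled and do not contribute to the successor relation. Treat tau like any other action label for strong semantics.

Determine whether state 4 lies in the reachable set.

After dropping false guards: 11 live edges.
L0 = {0}
L1 = {3,5}  cumulative {0,3,5}
L2 = {2,8}  cumulative {0,2,3,5,8}
L3 = {1}  cumulative {0,1,2,3,5,8}
L4 = {6}  cumulative {0,1,2,3,5,6,8}
Reach set: {0,1,2,3,5,6,8}

Answer: UNREACHABLE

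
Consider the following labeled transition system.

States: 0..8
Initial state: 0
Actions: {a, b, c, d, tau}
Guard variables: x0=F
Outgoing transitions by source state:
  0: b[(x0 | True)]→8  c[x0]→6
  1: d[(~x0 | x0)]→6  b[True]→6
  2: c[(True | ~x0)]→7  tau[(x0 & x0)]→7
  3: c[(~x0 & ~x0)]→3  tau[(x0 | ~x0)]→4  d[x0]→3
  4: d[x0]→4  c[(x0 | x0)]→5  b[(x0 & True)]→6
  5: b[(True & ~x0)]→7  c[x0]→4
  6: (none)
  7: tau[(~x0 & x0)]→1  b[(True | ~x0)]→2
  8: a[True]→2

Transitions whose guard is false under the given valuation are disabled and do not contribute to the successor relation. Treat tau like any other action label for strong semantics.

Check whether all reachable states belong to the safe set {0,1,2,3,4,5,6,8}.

Answer: INVARIANT VIOLATED at state 7

Working:
Allowed set {0,1,2,3,4,5,6,8}
R = {0,2,7,8}
  0: ✓
  2: ✓
  7: VIOLATES
  8: ✓
counterexample path to 7: b·a·c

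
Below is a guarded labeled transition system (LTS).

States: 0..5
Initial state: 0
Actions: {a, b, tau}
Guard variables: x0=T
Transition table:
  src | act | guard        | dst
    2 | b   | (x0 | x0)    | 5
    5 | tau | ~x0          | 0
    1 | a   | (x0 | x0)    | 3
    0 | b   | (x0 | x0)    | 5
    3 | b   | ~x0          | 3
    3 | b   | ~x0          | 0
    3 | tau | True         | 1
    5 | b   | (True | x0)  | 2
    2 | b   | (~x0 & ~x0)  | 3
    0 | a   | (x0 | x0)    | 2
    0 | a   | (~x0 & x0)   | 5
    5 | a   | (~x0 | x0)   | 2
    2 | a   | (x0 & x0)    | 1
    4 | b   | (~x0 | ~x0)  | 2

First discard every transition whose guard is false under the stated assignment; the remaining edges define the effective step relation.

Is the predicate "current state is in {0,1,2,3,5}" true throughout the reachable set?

Answer: INVARIANT HOLDS

Analysis:
Allowed set {0,1,2,3,5}
R = {0,1,2,3,5}
  0: ok
  1: ok
  2: ok
  3: ok
  5: ok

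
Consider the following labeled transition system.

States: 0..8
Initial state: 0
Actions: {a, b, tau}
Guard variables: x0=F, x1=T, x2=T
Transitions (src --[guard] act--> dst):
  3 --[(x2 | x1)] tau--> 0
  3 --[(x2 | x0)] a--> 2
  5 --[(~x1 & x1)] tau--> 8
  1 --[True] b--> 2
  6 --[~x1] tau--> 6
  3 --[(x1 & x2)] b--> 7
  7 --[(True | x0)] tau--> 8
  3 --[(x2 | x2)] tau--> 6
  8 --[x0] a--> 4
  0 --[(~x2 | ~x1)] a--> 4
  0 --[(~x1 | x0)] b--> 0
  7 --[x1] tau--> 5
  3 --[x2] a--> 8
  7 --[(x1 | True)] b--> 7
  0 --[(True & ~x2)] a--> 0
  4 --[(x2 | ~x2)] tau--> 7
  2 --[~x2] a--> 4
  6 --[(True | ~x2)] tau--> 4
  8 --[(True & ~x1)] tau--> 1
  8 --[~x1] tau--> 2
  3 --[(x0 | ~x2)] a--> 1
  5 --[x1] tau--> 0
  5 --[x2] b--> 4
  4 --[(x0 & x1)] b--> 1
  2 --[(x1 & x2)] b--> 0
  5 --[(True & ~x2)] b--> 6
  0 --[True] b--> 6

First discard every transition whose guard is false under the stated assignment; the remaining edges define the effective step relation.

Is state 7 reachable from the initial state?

Answer: REACHABLE

Analysis:
Guard filter leaves 15 enabled edge(s).
L0 = {0}
L1 = {6}  total {0,6}
L2 = {4}  total {0,4,6}
L3 = {7}  total {0,4,6,7}
L4 = {5,8}  total {0,4,5,6,7,8}
R = {0,4,5,6,7,8}
trace reaching 7: b·tau·tau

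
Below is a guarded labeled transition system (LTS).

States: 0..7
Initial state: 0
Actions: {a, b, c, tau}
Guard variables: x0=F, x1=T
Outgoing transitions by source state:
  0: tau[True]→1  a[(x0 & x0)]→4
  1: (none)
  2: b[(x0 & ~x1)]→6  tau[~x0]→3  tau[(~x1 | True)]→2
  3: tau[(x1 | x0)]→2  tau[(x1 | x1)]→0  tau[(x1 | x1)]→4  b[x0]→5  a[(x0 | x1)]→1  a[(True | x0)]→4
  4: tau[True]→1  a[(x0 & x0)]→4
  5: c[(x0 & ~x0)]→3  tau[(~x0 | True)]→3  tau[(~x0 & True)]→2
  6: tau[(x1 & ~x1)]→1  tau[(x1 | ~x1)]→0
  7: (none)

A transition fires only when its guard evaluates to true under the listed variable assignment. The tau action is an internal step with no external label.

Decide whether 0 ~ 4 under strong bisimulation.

Bisimulation quotient by refinement:
  P[0] = {{0,1,2,3,4,5,6,7}}
  P[1] = {{0,2,4,5,6},{1,7},{3}}
  P[2] = {{0,4},{1,7},{2,5},{3},{6}}
5 equivalence class(es) (converged in 3)
[0]={0,4}  [4]={0,4}

Answer: BISIMILAR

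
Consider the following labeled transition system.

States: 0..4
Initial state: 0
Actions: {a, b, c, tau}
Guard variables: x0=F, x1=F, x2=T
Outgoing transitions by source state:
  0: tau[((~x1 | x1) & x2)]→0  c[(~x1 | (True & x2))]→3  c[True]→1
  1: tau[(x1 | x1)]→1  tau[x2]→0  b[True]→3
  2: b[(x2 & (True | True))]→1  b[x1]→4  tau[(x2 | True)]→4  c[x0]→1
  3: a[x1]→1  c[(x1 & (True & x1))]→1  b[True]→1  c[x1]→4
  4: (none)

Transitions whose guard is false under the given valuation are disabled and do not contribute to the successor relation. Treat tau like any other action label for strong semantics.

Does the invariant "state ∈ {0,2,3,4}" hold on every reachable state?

Answer: INVARIANT VIOLATED at state 1

Trace:
Allowed set {0,2,3,4}
Reach set: {0,1,3}
  0: safe
  1: VIOLATES
  3: safe
reach 1 via c — violates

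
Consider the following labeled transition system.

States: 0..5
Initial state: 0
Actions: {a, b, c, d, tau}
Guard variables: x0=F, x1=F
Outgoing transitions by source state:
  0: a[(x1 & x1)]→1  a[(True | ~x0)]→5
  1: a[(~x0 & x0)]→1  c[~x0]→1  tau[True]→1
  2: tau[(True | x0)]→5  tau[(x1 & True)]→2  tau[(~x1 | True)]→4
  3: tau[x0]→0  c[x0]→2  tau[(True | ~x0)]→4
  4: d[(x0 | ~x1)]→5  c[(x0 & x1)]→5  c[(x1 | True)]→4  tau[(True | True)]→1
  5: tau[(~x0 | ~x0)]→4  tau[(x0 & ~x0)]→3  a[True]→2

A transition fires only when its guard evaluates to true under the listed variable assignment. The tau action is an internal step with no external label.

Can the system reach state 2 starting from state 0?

After dropping false guards: 11 live edges.
L0 = {0}
L1 = {5}  cumulative {0,5}
L2 = {2,4}  cumulative {0,2,4,5}
L3 = {1}  cumulative {0,1,2,4,5}
R = {0,1,2,4,5}
witness 2: a·a

Answer: REACHABLE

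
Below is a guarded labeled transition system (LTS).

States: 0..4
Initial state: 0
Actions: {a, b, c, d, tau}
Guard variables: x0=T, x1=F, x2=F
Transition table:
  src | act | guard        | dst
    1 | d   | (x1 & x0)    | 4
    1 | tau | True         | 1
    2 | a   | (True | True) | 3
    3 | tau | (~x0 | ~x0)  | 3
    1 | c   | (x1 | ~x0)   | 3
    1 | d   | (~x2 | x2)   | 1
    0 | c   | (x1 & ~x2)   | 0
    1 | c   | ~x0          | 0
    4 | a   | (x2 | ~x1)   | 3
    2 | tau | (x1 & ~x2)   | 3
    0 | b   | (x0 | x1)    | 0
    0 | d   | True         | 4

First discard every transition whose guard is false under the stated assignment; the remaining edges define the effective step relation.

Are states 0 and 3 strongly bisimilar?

Compute ~ classes (split until stable):
  P[0] = {{0,1,2,3,4}}
  P[1] = {{0},{1},{2,4},{3}}
Fixed point at round 2; 4 class(es).
0∈{0}, 3∈{3}

Answer: NOT BISIMILAR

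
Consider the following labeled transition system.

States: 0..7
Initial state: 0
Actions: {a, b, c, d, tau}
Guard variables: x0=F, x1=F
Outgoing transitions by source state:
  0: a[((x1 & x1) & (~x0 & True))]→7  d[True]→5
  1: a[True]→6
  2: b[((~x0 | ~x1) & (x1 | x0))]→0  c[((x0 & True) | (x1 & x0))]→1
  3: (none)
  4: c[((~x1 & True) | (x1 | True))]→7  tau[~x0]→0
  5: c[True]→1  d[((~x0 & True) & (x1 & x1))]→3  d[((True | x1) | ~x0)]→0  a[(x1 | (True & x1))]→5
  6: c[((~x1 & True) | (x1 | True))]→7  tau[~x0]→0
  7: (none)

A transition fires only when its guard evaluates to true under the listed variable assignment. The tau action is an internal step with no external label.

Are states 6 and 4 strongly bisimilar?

Answer: BISIMILAR

Analysis:
Bisimulation quotient by refinement:
  round 0: {{0,1,2,3,4,5,6,7}}
  round 1: {{0},{1},{2,3,7},{4,6},{5}}
stable after 2 split(s): 5 block(s)
class of 6: {4,6}; class of 4: {4,6}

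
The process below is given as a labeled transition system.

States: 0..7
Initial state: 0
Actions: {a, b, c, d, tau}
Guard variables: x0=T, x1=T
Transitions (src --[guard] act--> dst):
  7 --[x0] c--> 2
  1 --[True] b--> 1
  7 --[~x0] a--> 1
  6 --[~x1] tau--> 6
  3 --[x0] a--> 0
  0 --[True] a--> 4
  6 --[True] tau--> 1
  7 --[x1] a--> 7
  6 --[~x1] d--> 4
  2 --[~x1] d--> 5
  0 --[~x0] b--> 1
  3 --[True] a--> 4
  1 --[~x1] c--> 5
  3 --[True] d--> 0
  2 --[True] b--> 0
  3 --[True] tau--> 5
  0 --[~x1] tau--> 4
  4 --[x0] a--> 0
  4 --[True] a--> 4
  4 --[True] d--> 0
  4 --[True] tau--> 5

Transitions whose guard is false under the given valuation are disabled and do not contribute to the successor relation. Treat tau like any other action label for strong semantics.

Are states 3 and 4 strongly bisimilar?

Bisimulation quotient by refinement:
  round 0: {{0,1,2,3,4,5,6,7}}
  round 1: {{0},{1,2},{3,4},{5},{6},{7}}
  round 2: {{0},{1},{2},{3,4},{5},{6},{7}}
Fixed point at round 3; 7 class(es).
3∈{3,4}, 4∈{3,4}

Answer: BISIMILAR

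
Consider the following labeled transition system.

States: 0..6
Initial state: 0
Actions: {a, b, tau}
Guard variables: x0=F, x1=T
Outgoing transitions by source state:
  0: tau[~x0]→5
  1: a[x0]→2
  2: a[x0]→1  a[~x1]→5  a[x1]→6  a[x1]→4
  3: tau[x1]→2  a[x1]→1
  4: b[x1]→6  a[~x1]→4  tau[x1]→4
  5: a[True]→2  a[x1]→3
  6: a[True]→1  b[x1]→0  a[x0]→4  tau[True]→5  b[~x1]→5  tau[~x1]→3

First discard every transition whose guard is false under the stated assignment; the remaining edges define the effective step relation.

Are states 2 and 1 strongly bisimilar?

Answer: NOT BISIMILAR

Analysis:
Refine partition for ~:
  round 0: {{0,1,2,3,4,5,6}}
  round 1: {{0},{1},{2,5},{3},{4},{6}}
  round 2: {{0},{1},{2},{3},{4},{5},{6}}
stable after 3 split(s): 7 block(s)
class of 2: {2}; class of 1: {1}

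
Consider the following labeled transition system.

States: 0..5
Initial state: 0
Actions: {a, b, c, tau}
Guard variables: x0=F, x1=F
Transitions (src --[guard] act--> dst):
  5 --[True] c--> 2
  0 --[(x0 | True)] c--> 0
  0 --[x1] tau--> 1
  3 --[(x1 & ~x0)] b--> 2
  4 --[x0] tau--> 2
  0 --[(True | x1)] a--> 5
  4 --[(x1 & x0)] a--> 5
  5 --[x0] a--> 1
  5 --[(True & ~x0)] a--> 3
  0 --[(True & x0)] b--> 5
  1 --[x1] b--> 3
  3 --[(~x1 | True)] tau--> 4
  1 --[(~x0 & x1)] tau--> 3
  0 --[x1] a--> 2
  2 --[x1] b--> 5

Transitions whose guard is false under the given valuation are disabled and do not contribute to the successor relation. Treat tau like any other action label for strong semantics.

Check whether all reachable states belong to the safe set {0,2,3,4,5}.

Allowed set {0,2,3,4,5}
Reachable = {0,2,3,4,5}
  0: ok
  2: ok
  3: ok
  4: ok
  5: ok

Answer: INVARIANT HOLDS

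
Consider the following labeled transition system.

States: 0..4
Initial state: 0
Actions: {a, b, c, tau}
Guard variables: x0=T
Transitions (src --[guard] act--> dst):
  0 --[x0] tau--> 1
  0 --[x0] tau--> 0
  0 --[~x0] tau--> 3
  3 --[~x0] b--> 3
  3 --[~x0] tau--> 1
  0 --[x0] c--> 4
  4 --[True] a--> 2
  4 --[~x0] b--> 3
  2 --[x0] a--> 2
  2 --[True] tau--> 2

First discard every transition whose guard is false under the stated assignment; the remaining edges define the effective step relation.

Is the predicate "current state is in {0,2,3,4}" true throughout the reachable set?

Allowed set {0,2,3,4}
Reach set: {0,1,2,4}
  0: ✓
  1: VIOLATES
  2: ✓
  4: ✓
counterexample path to 1: tau

Answer: INVARIANT VIOLATED at state 1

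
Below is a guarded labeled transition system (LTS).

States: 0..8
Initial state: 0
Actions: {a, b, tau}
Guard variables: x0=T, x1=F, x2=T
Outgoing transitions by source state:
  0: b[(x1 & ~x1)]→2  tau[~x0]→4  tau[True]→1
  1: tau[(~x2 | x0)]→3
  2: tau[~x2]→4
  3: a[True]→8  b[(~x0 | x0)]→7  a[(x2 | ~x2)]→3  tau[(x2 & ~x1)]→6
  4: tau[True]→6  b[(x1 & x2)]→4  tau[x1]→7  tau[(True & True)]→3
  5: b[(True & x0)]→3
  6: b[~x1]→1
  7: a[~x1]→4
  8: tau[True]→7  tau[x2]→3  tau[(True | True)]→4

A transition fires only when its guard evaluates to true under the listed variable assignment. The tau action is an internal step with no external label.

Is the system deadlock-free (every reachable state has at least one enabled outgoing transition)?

Reachable = {0,1,3,4,6,7,8}
  0: tau→1  [1 exit(s)]
  1: tau→3  [1 exit(s)]
  3: a→3  a→8  b→7  tau→6  [4 exit(s)]
  4: tau→3  tau→6  [2 exit(s)]
  6: b→1  [1 exit(s)]
  7: a→4  [1 exit(s)]
  8: tau→3  tau→4  tau→7  [3 exit(s)]

Answer: DEADLOCK-FREE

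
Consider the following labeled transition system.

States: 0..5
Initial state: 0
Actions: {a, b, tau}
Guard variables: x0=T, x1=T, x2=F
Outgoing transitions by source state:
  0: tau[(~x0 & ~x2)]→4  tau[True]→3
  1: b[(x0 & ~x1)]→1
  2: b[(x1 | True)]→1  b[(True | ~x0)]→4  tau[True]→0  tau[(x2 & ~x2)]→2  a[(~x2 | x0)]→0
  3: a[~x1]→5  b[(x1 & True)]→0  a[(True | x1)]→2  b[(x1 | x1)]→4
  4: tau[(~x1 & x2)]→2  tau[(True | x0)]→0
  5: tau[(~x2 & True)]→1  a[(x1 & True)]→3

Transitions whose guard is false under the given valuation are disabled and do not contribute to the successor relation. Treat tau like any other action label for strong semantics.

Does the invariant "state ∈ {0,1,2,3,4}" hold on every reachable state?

Answer: INVARIANT HOLDS

Analysis:
Allowed set {0,1,2,3,4}
Reach set: {0,1,2,3,4}
  0: ok
  1: ok
  2: ok
  3: ok
  4: ok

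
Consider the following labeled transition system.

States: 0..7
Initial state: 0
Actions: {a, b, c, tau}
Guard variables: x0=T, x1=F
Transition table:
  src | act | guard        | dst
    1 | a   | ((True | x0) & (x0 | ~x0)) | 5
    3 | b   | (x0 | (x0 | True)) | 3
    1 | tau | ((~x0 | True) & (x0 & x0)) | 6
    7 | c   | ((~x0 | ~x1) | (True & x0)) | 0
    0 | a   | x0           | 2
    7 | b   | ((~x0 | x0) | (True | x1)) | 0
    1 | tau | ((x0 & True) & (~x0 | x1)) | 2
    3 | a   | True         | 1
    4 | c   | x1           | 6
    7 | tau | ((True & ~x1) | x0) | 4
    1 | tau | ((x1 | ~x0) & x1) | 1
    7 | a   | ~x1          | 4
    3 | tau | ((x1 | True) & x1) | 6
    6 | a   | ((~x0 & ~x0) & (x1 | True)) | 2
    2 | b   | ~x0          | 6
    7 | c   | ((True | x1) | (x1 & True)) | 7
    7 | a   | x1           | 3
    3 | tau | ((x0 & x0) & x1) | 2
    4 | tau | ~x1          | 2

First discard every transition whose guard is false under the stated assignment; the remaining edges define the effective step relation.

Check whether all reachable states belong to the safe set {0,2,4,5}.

Answer: INVARIANT HOLDS

Working:
Allowed set {0,2,4,5}
R = {0,2}
  0: safe
  2: safe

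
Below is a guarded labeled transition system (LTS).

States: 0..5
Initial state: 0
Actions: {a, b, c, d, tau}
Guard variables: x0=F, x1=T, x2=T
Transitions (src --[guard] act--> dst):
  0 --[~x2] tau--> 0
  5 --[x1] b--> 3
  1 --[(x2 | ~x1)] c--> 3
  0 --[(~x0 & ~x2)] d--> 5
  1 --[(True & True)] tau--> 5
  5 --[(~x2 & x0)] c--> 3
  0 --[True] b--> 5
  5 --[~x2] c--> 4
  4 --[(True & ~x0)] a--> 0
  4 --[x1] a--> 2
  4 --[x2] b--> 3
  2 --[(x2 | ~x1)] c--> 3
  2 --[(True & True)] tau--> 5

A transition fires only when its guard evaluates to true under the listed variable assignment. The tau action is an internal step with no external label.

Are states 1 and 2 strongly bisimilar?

Refine partition for ~:
  round 0: {{0,1,2,3,4,5}}
  round 1: {{0,5},{1,2},{3},{4}}
  round 2: {{0},{1,2},{3},{4},{5}}
5 equivalence class(es) (converged in 3)
[1]={1,2}  [2]={1,2}

Answer: BISIMILAR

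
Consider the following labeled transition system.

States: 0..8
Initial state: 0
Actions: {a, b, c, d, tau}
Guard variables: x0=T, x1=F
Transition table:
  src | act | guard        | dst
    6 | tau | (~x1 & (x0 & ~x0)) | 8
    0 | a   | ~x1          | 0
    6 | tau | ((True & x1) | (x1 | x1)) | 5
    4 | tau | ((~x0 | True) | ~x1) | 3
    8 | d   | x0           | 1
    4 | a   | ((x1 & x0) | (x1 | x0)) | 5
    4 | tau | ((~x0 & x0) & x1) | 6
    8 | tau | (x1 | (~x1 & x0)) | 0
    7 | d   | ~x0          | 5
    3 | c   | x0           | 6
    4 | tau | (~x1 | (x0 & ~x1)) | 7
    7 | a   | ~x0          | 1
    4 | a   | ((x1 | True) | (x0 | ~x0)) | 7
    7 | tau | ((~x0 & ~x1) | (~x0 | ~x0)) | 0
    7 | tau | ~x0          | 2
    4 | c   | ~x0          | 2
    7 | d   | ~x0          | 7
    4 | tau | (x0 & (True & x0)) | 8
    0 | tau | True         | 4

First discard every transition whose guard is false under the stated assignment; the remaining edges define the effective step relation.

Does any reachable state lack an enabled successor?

Answer: DEADLOCK at state 1

Analysis:
R = {0,1,3,4,5,6,7,8}
  0: a→0  tau→4  [2 exit(s)]
  1: ∅  [no exit]
  3: c→6  [1 exit(s)]
  4: a→5  a→7  tau→3  tau→7  tau→8  [5 exit(s)]
  5: ∅  [no exit]
  6: ∅  [no exit]
  7: ∅  [no exit]
  8: d→1  tau→0  [2 exit(s)]
trace reaching 1: tau·tau·d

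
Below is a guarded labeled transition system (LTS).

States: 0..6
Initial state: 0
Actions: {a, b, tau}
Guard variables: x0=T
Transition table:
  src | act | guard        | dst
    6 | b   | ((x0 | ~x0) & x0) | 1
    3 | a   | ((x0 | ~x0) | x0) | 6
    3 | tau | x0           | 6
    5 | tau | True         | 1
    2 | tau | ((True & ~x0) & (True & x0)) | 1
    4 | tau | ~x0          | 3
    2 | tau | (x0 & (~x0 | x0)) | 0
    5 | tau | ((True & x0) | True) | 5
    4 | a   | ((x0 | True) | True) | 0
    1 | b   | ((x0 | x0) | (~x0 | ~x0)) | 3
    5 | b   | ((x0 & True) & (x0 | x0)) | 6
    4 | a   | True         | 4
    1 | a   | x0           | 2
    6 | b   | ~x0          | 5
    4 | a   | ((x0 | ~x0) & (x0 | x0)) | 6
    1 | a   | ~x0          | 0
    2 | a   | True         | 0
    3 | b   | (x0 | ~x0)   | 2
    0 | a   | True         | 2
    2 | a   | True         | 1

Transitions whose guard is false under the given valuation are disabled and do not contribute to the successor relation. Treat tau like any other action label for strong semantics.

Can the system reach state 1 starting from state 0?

16 transition(s) survive guard evaluation.
L0 = {0}
L1 = {2}  now seen {0,2}
L2 = {1}  now seen {0,1,2}
L3 = {3}  now seen {0,1,2,3}
L4 = {6}  now seen {0,1,2,3,6}
R = {0,1,2,3,6}
witness 1: a·a

Answer: REACHABLE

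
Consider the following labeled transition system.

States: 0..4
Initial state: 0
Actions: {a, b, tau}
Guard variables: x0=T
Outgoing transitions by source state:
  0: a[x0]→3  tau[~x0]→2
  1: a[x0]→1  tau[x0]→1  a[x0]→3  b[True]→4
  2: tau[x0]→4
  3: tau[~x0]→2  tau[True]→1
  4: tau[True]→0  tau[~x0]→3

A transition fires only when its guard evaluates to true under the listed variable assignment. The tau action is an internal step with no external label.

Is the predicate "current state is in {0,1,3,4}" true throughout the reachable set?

Answer: INVARIANT HOLDS

Analysis:
Safe = {0,1,3,4}
Reachable = {0,1,3,4}
  0: safe
  1: safe
  3: safe
  4: safe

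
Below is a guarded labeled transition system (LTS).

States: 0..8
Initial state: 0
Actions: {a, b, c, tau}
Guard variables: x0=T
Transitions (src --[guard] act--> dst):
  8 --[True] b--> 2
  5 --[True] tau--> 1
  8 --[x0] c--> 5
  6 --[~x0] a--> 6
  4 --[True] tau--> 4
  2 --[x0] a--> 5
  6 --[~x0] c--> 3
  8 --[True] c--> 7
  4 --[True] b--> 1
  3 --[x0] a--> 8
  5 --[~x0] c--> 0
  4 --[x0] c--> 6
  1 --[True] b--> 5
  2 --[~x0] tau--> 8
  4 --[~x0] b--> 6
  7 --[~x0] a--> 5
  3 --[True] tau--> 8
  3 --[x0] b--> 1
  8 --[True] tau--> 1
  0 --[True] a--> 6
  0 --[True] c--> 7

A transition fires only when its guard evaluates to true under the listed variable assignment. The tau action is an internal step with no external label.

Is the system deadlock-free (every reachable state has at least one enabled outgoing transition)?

R = {0,6,7}
  0: a→6  c→7  [2 exit(s)]
  6: ∅  [deadlock]
  7: ∅  [deadlock]
witness 6: a

Answer: DEADLOCK at state 6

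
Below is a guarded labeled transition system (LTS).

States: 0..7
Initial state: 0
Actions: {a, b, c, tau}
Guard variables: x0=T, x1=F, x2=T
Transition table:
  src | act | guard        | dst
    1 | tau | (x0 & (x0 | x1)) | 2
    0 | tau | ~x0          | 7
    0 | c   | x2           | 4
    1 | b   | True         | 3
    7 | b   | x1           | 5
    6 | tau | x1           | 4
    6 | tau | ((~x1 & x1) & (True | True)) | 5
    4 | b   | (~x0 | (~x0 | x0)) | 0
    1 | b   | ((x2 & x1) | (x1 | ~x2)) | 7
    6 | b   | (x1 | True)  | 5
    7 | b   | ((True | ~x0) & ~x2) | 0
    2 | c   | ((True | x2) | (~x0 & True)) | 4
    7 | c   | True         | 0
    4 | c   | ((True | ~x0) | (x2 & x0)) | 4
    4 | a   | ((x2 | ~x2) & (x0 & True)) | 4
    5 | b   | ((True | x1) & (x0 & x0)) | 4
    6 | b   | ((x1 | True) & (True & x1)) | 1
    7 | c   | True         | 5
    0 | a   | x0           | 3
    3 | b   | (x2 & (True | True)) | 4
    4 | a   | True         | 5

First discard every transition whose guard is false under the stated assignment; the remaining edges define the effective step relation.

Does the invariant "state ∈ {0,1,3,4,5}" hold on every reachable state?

Answer: INVARIANT HOLDS

Analysis:
Safe = {0,1,3,4,5}
R = {0,3,4,5}
  0: ✓
  3: ✓
  4: ✓
  5: ✓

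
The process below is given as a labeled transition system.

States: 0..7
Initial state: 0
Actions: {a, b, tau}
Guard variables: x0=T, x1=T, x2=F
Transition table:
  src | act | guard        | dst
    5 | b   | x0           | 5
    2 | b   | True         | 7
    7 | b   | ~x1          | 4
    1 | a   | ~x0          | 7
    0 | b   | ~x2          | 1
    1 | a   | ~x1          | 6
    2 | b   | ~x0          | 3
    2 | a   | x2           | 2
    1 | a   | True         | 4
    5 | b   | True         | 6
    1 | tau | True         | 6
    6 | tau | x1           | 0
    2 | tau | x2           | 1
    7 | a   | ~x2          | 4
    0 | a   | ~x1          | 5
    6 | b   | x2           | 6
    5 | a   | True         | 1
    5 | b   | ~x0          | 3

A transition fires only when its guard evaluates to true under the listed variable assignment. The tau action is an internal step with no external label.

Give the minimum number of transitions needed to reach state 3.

BFS to 3:
  depth 0: {0}
  depth 1: {1}
  depth 2: {4,6}
3 never appears.

Answer: UNREACHABLE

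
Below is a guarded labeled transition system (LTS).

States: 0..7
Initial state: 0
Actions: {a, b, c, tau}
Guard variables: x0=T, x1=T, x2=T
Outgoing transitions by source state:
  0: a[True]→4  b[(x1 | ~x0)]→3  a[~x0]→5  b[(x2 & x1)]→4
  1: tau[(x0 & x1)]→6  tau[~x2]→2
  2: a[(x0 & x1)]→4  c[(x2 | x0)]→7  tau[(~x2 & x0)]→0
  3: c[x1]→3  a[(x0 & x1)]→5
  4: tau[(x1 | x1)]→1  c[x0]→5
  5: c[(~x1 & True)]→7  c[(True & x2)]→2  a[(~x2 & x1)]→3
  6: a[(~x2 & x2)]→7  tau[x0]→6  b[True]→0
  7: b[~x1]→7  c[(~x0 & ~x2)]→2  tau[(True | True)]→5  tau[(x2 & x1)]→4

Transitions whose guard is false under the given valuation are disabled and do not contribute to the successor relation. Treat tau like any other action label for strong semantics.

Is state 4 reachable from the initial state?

Answer: REACHABLE

Trace:
After dropping false guards: 15 live edges.
L0 = {0}
L1 = {3,4}  now seen {0,3,4}
L2 = {1,5}  now seen {0,1,3,4,5}
L3 = {2,6}  now seen {0,1,2,3,4,5,6}
L4 = {7}  now seen {0,1,2,3,4,5,6,7}
Reach set: {0,1,2,3,4,5,6,7}
witness 4: a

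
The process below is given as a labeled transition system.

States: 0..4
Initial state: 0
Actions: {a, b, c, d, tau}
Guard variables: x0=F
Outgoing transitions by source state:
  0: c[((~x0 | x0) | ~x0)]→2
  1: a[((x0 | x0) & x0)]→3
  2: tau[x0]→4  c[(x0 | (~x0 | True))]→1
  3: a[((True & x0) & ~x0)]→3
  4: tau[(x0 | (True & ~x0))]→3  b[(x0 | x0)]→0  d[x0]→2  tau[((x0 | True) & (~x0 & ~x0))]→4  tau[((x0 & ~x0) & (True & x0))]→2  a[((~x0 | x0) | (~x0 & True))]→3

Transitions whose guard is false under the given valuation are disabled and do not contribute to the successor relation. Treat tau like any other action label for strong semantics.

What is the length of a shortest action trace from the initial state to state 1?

Answer: 2

Trace:
Breadth-first toward 1:
  depth 0: {0}
  depth 1: {2}
  depth 2: {1}
first hit 1 at d=2 via c·c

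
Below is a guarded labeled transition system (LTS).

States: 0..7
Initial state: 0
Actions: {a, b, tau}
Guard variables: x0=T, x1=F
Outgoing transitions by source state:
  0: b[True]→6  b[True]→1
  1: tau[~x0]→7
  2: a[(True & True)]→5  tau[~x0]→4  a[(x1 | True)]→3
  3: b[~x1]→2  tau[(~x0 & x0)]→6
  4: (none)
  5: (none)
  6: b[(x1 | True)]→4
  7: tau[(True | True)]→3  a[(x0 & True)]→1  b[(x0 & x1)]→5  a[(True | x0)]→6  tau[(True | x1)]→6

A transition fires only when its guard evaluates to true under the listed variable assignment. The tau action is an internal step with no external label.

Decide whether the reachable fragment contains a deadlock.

Reach set: {0,1,4,6}
  0: b→1  b→6  [deg 2]
  1: ∅  [STUCK]
  4: ∅  [STUCK]
  6: b→4  [deg 1]
witness 1: b

Answer: DEADLOCK at state 1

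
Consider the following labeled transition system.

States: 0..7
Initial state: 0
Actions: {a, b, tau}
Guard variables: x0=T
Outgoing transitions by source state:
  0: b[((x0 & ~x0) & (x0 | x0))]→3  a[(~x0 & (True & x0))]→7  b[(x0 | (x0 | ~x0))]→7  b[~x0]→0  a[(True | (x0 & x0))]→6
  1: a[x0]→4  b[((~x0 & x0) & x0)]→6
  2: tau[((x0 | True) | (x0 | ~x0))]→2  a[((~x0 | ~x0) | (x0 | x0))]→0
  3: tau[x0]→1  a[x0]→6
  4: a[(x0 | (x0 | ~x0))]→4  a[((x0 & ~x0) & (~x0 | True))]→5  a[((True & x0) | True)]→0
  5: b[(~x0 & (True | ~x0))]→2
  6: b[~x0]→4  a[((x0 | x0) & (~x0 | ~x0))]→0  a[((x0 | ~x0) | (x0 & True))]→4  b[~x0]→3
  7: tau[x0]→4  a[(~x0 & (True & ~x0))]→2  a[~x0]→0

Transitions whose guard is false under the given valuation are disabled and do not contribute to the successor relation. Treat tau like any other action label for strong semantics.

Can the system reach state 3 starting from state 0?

Answer: UNREACHABLE

Working:
11 transition(s) survive guard evaluation.
depth 0: {0}
depth 1: {6,7}  cumulative {0,6,7}
depth 2: {4}  cumulative {0,4,6,7}
Reach set: {0,4,6,7}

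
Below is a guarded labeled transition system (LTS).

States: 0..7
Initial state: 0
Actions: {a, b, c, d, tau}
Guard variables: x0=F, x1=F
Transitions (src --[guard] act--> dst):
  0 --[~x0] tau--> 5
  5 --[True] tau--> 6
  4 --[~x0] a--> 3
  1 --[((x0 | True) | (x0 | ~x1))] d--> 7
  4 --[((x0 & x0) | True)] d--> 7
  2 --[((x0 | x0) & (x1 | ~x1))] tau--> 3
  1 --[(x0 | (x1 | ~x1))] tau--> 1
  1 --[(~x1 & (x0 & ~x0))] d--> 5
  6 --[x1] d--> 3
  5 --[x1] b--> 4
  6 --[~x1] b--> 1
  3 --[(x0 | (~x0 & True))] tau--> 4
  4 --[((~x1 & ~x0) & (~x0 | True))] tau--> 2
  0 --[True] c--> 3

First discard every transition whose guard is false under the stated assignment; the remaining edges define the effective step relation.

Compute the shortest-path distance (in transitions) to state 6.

Breadth-first toward 6:
  Layer 0: {0}
  Layer 1: {3,5}
  Layer 2: {4,6}
depth(6)=2, e.g. tau·tau

Answer: 2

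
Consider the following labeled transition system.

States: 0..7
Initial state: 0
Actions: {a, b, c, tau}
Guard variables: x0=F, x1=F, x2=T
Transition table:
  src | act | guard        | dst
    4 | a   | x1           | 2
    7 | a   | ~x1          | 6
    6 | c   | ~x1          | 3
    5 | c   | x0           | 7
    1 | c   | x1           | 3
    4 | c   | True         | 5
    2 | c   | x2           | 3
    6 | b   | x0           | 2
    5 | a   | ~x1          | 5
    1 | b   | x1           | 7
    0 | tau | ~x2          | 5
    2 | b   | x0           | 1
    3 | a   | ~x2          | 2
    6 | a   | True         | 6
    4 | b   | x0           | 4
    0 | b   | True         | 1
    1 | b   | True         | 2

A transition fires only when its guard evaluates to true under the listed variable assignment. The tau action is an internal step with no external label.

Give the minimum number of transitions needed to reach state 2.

Layered search for 2:
  L0 = {0}
  L1 = {1}
  L2 = {2}
depth(2)=2, e.g. b·b

Answer: 2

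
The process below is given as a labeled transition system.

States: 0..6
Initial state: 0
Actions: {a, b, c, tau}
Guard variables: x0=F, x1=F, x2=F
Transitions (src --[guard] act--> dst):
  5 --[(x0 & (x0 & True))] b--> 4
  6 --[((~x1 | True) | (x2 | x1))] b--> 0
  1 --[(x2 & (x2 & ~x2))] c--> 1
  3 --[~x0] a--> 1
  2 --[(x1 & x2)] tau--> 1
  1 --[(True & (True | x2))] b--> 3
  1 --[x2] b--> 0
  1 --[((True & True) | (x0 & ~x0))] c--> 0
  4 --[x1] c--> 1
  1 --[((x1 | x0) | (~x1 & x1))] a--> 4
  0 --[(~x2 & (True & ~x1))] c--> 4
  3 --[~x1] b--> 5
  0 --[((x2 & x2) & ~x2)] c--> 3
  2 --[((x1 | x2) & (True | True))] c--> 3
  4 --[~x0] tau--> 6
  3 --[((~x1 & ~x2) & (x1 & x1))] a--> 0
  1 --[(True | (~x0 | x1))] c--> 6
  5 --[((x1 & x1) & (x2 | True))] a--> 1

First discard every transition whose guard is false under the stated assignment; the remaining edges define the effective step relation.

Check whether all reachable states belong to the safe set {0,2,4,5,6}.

Answer: INVARIANT HOLDS

Trace:
Safe = {0,2,4,5,6}
R = {0,4,6}
  0: ok
  4: ok
  6: ok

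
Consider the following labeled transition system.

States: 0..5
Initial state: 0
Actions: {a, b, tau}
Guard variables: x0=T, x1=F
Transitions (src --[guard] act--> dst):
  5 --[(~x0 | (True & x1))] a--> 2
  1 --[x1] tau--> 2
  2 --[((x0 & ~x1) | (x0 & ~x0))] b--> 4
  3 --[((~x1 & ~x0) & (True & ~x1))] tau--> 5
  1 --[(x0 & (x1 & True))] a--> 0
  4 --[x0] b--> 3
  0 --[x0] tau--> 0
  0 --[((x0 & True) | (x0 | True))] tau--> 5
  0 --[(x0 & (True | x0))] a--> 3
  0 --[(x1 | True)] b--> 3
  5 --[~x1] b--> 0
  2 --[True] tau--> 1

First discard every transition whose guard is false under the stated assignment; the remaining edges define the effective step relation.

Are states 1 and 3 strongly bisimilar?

Bisimulation quotient by refinement:
  P[0] = {{0,1,2,3,4,5}}
  P[1] = {{0},{1,3},{2},{4,5}}
  P[2] = {{0},{1,3},{2},{4},{5}}
5 equivalence class(es) (converged in 3)
1∈{1,3}, 3∈{1,3}

Answer: BISIMILAR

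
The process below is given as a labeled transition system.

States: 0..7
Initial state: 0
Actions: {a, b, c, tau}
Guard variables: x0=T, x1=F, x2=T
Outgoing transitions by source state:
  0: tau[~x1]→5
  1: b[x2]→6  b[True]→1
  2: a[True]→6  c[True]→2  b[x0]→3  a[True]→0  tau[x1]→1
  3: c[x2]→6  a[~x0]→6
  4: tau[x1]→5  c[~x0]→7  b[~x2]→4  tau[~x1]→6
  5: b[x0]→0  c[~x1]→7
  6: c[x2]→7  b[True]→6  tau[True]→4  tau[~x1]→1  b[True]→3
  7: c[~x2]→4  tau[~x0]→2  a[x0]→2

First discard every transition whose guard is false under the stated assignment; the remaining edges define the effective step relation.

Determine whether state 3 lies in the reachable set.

Guard filter leaves 17 enabled edge(s).
depth 0: {0}
depth 1: {5}  total {0,5}
depth 2: {7}  total {0,5,7}
depth 3: {2}  total {0,2,5,7}
depth 4: {3,6}  total {0,2,3,5,6,7}
depth 5: {1,4}  total {0,1,2,3,4,5,6,7}
Reach set: {0,1,2,3,4,5,6,7}
Path to 3: tau·c·a·b

Answer: REACHABLE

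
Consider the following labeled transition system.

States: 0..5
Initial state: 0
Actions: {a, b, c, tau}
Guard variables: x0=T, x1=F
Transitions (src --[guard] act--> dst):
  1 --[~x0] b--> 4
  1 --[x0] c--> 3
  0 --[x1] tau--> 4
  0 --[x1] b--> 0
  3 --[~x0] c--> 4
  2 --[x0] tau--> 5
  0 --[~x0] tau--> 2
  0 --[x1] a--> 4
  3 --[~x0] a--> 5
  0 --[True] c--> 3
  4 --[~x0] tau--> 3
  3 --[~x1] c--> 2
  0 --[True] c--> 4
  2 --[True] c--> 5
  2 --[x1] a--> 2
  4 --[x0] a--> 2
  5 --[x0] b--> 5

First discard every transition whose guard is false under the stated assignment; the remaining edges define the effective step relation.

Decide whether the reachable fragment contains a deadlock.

Answer: DEADLOCK-FREE

Working:
Reach set: {0,2,3,4,5}
  0: c→3  c→4  [2 exit(s)]
  2: c→5  tau→5  [2 exit(s)]
  3: c→2  [1 exit(s)]
  4: a→2  [1 exit(s)]
  5: b→5  [1 exit(s)]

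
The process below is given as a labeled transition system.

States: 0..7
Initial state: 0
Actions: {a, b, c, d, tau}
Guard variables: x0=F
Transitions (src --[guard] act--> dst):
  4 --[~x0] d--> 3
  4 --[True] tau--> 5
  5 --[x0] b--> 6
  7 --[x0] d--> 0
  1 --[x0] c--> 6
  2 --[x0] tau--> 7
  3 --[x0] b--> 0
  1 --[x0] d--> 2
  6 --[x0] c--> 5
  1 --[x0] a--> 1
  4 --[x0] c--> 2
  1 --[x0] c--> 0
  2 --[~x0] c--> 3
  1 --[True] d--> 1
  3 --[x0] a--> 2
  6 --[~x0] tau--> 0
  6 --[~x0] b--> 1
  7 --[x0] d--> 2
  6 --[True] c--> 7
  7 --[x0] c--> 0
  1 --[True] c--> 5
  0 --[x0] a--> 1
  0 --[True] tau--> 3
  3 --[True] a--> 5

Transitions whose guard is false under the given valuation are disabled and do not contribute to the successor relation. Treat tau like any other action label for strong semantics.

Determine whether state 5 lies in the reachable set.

After dropping false guards: 10 live edges.
Layer 0: {0}
Layer 1: {3}  now seen {0,3}
Layer 2: {5}  now seen {0,3,5}
Reachable = {0,3,5}
witness 5: tau·a

Answer: REACHABLE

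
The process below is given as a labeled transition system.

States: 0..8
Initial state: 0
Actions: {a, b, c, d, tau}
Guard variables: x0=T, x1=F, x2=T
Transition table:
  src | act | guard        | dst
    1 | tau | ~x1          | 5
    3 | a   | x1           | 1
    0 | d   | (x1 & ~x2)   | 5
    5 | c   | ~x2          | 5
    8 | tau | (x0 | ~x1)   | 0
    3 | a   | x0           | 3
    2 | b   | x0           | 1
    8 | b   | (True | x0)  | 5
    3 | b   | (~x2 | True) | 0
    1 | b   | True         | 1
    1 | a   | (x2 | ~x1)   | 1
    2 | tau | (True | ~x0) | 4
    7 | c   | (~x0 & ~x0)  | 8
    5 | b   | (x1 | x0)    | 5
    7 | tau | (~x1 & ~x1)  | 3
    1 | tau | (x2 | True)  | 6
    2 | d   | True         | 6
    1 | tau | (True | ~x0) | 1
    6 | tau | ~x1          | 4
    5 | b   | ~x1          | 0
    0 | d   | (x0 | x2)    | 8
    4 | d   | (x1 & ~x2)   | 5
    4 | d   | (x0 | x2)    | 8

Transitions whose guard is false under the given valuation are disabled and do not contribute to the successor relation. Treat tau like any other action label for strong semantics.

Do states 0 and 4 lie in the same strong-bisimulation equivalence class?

Refine partition for ~:
  P[0] = {{0,1,2,3,4,5,6,7,8}}
  P[1] = {{0,4},{1},{2},{3},{5},{6,7},{8}}
  P[2] = {{0,4},{1},{2},{3},{5},{6},{7},{8}}
Fixed point at round 3; 8 class(es).
0∈{0,4}, 4∈{0,4}

Answer: BISIMILAR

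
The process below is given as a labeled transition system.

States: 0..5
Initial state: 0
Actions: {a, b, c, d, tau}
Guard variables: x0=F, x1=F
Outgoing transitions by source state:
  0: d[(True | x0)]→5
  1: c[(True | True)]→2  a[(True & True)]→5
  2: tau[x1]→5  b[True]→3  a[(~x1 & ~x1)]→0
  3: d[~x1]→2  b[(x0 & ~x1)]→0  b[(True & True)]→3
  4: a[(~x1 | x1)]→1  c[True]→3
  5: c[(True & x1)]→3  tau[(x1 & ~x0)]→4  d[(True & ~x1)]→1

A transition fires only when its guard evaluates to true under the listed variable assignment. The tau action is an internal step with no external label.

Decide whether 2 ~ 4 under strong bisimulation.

Answer: NOT BISIMILAR

Trace:
Compute ~ classes (split until stable):
  π0 = {{0,1,2,3,4,5}}
  π1 = {{0,5},{1,4},{2},{3}}
  π2 = {{0},{1},{2},{3},{4},{5}}
stable after 3 split(s): 6 block(s)
[2]={2}  [4]={4}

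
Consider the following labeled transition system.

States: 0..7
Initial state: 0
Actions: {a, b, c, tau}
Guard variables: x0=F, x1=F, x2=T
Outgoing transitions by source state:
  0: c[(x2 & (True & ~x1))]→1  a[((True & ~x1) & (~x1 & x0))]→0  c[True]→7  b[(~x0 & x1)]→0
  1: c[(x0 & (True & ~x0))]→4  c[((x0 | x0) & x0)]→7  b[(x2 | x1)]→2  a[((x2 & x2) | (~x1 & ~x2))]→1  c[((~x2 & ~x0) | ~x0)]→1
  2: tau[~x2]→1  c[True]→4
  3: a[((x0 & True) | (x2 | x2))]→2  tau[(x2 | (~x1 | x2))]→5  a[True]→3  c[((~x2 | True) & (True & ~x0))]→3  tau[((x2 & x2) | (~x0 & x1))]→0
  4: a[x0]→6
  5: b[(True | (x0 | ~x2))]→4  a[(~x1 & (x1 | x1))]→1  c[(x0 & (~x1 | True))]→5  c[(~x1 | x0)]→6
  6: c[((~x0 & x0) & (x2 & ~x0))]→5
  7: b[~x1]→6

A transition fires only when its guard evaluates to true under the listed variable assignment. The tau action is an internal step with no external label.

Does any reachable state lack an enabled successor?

R = {0,1,2,4,6,7}
  0: c→1  c→7  [2 out]
  1: a→1  b→2  c→1  [3 out]
  2: c→4  [1 out]
  4: ∅  [no exit]
  6: ∅  [no exit]
  7: b→6  [1 out]
witness 4: c·b·c

Answer: DEADLOCK at state 4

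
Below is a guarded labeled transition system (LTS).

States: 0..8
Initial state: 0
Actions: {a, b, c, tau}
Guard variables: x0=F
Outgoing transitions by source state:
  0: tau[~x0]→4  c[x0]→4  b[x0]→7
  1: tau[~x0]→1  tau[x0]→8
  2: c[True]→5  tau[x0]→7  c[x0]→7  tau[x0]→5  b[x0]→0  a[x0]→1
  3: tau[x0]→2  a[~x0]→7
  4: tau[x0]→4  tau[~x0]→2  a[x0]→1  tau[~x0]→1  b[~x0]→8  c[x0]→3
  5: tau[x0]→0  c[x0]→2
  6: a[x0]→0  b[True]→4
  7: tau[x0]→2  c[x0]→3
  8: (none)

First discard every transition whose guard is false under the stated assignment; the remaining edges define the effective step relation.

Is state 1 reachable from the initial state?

Answer: REACHABLE

Trace:
8 transition(s) survive guard evaluation.
Layer 0: {0}
Layer 1: {4}  cumulative {0,4}
Layer 2: {1,2,8}  cumulative {0,1,2,4,8}
Layer 3: {5}  cumulative {0,1,2,4,5,8}
R = {0,1,2,4,5,8}
witness 1: tau·tau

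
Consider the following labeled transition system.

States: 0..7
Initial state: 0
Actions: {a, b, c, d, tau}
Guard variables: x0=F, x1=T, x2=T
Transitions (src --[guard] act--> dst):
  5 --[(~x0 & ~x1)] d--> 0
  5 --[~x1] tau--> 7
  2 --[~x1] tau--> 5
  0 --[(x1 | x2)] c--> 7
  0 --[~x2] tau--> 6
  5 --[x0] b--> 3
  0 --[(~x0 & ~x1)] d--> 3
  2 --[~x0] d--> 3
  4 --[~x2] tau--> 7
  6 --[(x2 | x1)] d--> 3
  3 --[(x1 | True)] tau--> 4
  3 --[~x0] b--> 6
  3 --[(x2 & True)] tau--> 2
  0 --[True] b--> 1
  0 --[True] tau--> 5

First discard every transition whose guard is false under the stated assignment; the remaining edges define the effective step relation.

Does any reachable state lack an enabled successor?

Answer: DEADLOCK at state 1

Analysis:
R = {0,1,5,7}
  0: b→1  c→7  tau→5  [3 exit(s)]
  1: ∅  [no exit]
  5: ∅  [no exit]
  7: ∅  [no exit]
trace reaching 1: b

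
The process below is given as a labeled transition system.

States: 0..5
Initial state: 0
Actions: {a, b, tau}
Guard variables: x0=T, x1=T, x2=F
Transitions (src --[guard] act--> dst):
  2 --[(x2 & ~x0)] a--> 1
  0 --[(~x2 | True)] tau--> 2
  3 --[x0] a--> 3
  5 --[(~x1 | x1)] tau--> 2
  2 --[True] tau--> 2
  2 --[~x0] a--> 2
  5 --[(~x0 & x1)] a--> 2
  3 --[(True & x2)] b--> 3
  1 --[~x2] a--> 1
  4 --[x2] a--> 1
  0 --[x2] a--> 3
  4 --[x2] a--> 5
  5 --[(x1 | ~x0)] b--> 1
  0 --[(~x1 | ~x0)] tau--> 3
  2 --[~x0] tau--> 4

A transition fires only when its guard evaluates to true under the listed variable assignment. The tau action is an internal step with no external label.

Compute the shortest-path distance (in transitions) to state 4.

BFS to 4:
  L0 = {0}
  L1 = {2}
4 never appears.

Answer: UNREACHABLE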